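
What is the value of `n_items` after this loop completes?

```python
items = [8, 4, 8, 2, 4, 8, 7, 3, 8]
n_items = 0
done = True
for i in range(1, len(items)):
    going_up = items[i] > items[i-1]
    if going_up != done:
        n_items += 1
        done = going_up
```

Count direction changes in [8, 4, 8, 2, 4, 8, 7, 3, 8]
`n_items` takes the values: 0 → 1 → 2 → 3 → 4 → 5 → 6

Answer: 6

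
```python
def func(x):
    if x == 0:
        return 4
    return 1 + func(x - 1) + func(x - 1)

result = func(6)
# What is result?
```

func(x) = 1 + 2·func(x-1), func(0)=4. Closed form: (4+1)·2^6 - 1 = 319.

Answer: 319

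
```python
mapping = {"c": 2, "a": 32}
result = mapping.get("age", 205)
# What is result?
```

Trace:
`mapping = {"c": 2, "a": 32}` → mapping = {'c': 2, 'a': 32}
`result = mapping.get("age", 205)` → result = 205
So result = 205

Answer: 205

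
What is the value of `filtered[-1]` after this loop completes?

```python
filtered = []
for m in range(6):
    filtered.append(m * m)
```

Last element of squares 0 to 5
`filtered` takes the values: [] → [0] → [0, 1] → [0, 1, 4] → [0, 1, 4, 9] → [0, 1, 4, 9, 16] → [0, 1, 4, 9, 16, 25]
So `filtered[-1]` = 25

Answer: 25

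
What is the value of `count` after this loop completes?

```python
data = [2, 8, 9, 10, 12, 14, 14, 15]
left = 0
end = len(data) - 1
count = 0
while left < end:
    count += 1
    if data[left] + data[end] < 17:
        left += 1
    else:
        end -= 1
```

Steps to find pair summing to 17
`count` takes the values: 0 → 1 → 2 → 3 → 4 → 5 → 6 → 7

Answer: 7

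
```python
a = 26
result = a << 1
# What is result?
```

Trace:
`a = 26` → a = 26
`result = a << 1` → result = 52
So result = 52

Answer: 52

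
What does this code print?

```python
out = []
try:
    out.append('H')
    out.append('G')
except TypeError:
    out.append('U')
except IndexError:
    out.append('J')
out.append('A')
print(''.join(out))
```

Execution trace: 'H' (try body) → 'G' (try body, no exception) → 'A' (after the try/except). Output: HGA

Answer: HGA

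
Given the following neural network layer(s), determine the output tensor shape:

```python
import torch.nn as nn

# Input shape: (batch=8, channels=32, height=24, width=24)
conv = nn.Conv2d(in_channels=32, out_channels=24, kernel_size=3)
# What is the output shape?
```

Input: (8, 32, 24, 24) -> Output: (8, 24, 22, 22)

Answer: (8, 24, 22, 22)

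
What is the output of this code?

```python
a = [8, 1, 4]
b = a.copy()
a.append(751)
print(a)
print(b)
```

Key concept: list.copy() creates independent copy.
Step by step:
`a = [8, 1, 4]` → a = [8, 1, 4]
`b = a.copy()` → b = [8, 1, 4]
`a.append(751)` → a = [8, 1, 4, 751]
`print(a)` → prints [8, 1, 4, 751]
`print(b)` → prints [8, 1, 4]

Answer:
[8, 1, 4, 751]
[8, 1, 4]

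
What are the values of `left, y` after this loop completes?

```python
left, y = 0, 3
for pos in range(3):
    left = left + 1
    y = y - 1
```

left goes 0→3, y goes 3→0
`left, y` takes the values: (0, 3) → (1, 3) → (1, 2) → (2, 2) → (2, 1) → (3, 1) → (3, 0)

Answer: 3, 0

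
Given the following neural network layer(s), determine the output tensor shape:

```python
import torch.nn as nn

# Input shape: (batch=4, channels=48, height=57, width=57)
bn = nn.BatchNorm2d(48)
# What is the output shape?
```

Input: (4, 48, 57, 57) -> Output: (4, 48, 57, 57)

Answer: (4, 48, 57, 57)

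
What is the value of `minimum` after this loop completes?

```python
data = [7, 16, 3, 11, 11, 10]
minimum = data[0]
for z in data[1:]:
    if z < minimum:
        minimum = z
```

Minimum of [7, 16, 3, 11, 11, 10]
`minimum` takes the values: 7 → 3

Answer: 3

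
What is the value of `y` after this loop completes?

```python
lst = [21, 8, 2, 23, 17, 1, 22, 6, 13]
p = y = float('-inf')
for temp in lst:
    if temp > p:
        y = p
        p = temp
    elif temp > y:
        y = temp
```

Second largest (with repeats) in [21, 8, 2, 23, 17, 1, 22, 6, 13]
`y` takes the values: -inf → 8 → 21 → 22

Answer: 22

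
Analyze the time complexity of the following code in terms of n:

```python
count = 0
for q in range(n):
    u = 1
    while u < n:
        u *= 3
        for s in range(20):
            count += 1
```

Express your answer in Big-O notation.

Each loop level contributes: n × log n × 1. Multiplying the contributions gives O(n log n).

Answer: O(n log n)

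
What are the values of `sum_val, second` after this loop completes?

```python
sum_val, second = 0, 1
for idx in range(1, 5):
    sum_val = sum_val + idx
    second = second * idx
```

Sum and factorial of 1 to 4
`sum_val, second` takes the values: (0, 1) → (1, 1) → (3, 1) → (3, 2) → (6, 2) → (6, 6) → (10, 6) → (10, 24)

Answer: 10, 24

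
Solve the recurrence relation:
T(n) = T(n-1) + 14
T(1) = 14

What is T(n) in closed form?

Unrolling: T(n) = T(1) + 14·(n-1) = 14 + 14(n-1) = 14n.

Answer: T(n) = 14n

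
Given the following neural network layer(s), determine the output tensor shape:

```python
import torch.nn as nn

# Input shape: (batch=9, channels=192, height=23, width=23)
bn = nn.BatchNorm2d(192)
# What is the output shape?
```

Input: (9, 192, 23, 23) -> Output: (9, 192, 23, 23)

Answer: (9, 192, 23, 23)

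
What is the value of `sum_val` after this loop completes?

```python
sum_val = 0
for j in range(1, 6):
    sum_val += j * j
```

Sum of squares 1² to 5² = 55
`sum_val` takes the values: 0 → 1 → 5 → 14 → 30 → 55

Answer: 55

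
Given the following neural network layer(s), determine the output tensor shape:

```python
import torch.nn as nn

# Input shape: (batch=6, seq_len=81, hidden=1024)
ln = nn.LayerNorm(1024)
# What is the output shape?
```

Input: (6, 81, 1024) -> Output: (6, 81, 1024)

Answer: (6, 81, 1024)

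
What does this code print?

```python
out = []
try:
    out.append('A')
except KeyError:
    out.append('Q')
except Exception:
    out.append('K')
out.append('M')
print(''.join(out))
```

Execution trace: 'A' (try body, no exception) → 'M' (after the try/except). Output: AM

Answer: AM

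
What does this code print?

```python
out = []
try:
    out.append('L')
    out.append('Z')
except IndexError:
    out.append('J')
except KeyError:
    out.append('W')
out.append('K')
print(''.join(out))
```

Execution trace: 'L' (try body) → 'Z' (try body, no exception) → 'K' (after the try/except). Output: LZK

Answer: LZK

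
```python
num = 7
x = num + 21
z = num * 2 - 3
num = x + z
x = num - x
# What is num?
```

Trace:
`num = 7` → num = 7
`x = num + 21` → x = 28
`z = num * 2 - 3` → z = 11
`num = x + z` → num = 39
`x = num - x` → x = 11
So num = 39

Answer: 39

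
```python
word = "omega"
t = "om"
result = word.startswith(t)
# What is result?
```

Trace:
`word = "omega"` → word = 'omega'
`t = "om"` → t = 'om'
`result = word.startswith(t)` → result = True
So result = True

Answer: True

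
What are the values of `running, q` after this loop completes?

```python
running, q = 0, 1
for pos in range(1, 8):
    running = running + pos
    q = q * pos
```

Sum and factorial of 1 to 7
`running, q` takes the values: (0, 1) → (1, 1) → (3, 1) → (3, 2) → (6, 2) → (6, 6) → (10, 6) → (10, 24) → (15, 24) → (15, 120) → (21, 120) → (21, 720) → (28, 720) → (28, 5040)

Answer: 28, 5040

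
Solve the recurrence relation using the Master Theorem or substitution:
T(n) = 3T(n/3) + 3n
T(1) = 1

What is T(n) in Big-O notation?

By Master Theorem: a=3, b=3, f(n)=3n. Since log_3(3) = 1 and f(n) = Θ(n^1), Case 2 applies. T(n) = O(n log n).

Answer: O(n log n)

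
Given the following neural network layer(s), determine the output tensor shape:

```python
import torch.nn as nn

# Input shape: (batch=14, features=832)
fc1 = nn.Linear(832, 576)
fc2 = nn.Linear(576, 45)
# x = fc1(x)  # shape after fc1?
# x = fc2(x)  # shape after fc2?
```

Input: (14, 832) -> after fc1: (14, 576) -> Output: (14, 45)

Answer: (14, 45)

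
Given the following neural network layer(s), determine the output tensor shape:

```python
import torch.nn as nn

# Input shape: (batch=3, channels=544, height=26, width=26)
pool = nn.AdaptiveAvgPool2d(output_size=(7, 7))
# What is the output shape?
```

Input: (3, 544, 26, 26) -> Output: (3, 544, 7, 7)

Answer: (3, 544, 7, 7)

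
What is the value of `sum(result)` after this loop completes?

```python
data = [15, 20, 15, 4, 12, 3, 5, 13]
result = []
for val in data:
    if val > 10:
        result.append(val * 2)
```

Sum of doubled values > 10
`result` takes the values: [] → [30] → [30, 40] → [30, 40, 30] → [30, 40, 30, 24] → [30, 40, 30, 24, 26]
So `sum(result)` = 150

Answer: 150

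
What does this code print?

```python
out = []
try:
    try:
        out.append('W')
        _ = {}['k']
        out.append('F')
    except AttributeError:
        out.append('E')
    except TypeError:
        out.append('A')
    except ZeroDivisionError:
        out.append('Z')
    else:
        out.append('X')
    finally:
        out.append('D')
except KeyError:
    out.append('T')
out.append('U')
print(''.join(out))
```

Execution trace: 'W' (try body) → 'D' (finally) → 'T' (outer except KeyError) → 'U' (after the try/except). Output: WDTU

Answer: WDTU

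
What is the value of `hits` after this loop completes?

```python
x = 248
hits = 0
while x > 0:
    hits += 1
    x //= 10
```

Count digits by repeated division by 10
`hits` takes the values: 0 → 1 → 2 → 3

Answer: 3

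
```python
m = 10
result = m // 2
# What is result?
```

Trace:
`m = 10` → m = 10
`result = m // 2` → result = 5
So result = 5

Answer: 5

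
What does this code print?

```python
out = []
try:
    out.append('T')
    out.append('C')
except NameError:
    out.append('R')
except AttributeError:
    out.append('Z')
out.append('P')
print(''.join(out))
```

Execution trace: 'T' (try body) → 'C' (try body, no exception) → 'P' (after the try/except). Output: TCP

Answer: TCP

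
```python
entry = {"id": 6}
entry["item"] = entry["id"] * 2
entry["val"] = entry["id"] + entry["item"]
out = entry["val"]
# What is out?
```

Trace:
`entry = {"id": 6}` → entry = {'id': 6}
`entry["item"] = entry["id"] * 2` → entry = {'id': 6, 'item': 12}
`entry["val"] = entry["id"] + entry["item"]` → entry = {'id': 6, 'item': 12, 'val': 18}
`out = entry["val"]` → out = 18
So out = 18

Answer: 18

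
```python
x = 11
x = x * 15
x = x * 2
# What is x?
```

Trace:
`x = 11` → x = 11
`x = x * 15` → x = 165
`x = x * 2` → x = 330
So x = 330

Answer: 330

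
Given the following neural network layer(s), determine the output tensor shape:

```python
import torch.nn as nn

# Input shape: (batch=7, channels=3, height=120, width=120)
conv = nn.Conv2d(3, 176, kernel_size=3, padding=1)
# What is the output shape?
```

Input: (7, 3, 120, 120) -> Output: (7, 176, 120, 120)

Answer: (7, 176, 120, 120)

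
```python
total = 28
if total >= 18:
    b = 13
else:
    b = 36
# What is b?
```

Trace:
`total = 28` → total = 28
`if total >= 18: ...` → total >= 18 is True → b = 13
So b = 13

Answer: 13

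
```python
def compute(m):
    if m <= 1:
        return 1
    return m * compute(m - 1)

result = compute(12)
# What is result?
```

compute(12) = 12 * 11 * 10 * 9 * 8 * 7 * 6 * 5 * 4 * 3 * 2 * 1 = 479001600

Answer: 479001600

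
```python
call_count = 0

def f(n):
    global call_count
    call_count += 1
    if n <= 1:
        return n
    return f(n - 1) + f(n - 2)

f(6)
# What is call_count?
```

Calls(n) = 1 + Calls(n-1) + Calls(n-2); Calls(0)=Calls(1)=1. For n=6 this gives 25.

Answer: 25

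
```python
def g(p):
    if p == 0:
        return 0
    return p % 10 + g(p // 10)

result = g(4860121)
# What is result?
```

Sum of digits of 4860121: 1 + 2 + 1 + 0 + 6 + 8 + 4 = 22

Answer: 22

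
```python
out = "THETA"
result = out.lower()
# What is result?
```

Trace:
`out = "THETA"` → out = 'THETA'
`result = out.lower()` → result = 'theta'
So result = 'theta'

Answer: 'theta'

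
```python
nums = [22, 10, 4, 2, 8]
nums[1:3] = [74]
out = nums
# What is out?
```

Trace:
`nums = [22, 10, 4, 2, 8]` → nums = [22, 10, 4, 2, 8]
`nums[1:3] = [74]` → nums = [22, 74, 2, 8]
`out = nums` → out = [22, 74, 2, 8]
So out = [22, 74, 2, 8]

Answer: [22, 74, 2, 8]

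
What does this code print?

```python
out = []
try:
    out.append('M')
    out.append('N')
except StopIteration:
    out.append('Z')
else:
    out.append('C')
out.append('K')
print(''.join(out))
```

Execution trace: 'M' (try body) → 'N' (try body, no exception) → 'C' (else) → 'K' (after the try/except). Output: MNCK

Answer: MNCK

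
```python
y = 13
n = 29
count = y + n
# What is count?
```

Trace:
`y = 13` → y = 13
`n = 29` → n = 29
`count = y + n` → count = 42
So count = 42

Answer: 42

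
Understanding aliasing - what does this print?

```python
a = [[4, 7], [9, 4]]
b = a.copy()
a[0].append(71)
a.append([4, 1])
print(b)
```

Key concept: shallow copy with nested lists.
Step by step:
`a = [[4, 7], [9, 4]]` → a = [[4, 7], [9, 4]]
`b = a.copy()` → b = [[4, 7], [9, 4]]
`a[0].append(71)` → a = [[4, 7, 71], [9, 4]]; b = [[4, 7, 71], [9, 4]]
`a.append([4, 1])` → a = [[4, 7, 71], [9, 4], [4, 1]]
`print(b)` → prints [[4, 7, 71], [9, 4]]

Answer: [[4, 7, 71], [9, 4]]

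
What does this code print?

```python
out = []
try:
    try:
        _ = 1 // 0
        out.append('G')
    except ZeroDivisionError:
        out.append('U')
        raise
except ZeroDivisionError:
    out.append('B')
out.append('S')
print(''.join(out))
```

Execution trace: 'U' (except ZeroDivisionError) → 'B' (outer except ZeroDivisionError) → 'S' (after the try/except). Output: UBS

Answer: UBS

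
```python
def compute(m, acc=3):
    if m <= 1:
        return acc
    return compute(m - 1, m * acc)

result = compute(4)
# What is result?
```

Accumulator trace (n, acc): (4, 3) -> (3, 12) -> (2, 36) -> (1, 72) -> return 72

Answer: 72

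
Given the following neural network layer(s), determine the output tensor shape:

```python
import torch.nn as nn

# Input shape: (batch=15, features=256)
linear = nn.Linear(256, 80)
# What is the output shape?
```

Input: (15, 256) -> Output: (15, 80)

Answer: (15, 80)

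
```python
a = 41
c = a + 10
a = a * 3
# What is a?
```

Trace:
`a = 41` → a = 41
`c = a + 10` → c = 51
`a = a * 3` → a = 123
So a = 123

Answer: 123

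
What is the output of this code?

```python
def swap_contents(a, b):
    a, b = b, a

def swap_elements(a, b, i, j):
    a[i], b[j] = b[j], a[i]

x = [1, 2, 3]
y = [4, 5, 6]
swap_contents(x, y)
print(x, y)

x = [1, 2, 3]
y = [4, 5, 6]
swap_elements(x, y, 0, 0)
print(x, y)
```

Key concept: parameter rebinding vs mutation.
Step by step:
`x = [1, 2, 3]` → x = [1, 2, 3]
`y = [4, 5, 6]` → y = [4, 5, 6]
`swap_contents(x, y)` → no visible change to tracked variables
`print(x, y)` → prints [1, 2, 3] [4, 5, 6]
`x = [1, 2, 3]` → x = [1, 2, 3]
`y = [4, 5, 6]` → y = [4, 5, 6]
`swap_elements(x, y, 0, 0)` → x = [4, 2, 3]; y = [1, 5, 6]
`print(x, y)` → prints [4, 2, 3] [1, 5, 6]

Answer:
[1, 2, 3] [4, 5, 6]
[4, 2, 3] [1, 5, 6]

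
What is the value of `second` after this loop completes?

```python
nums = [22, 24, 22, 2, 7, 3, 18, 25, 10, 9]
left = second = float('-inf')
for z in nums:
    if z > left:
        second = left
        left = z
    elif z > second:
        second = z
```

Second largest (with repeats) in [22, 24, 22, 2, 7, 3, 18, 25, 10, 9]
`second` takes the values: -inf → 22 → 24

Answer: 24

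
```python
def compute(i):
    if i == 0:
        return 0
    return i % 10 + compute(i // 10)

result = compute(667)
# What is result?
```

Sum of digits of 667: 7 + 6 + 6 = 19

Answer: 19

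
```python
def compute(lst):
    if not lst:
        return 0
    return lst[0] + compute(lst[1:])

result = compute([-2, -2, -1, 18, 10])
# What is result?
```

(-2) + (-2) + (-1) + 18 + 10 + 0 = 23

Answer: 23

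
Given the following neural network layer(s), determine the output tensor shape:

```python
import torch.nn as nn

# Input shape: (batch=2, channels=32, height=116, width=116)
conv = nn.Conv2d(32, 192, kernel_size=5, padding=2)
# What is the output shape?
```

Input: (2, 32, 116, 116) -> Output: (2, 192, 116, 116)

Answer: (2, 192, 116, 116)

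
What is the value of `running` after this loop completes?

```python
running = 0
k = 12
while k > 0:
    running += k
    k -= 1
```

Sum 12 down to 1
`running` takes the values: 0 → 12 → 23 → 33 → 42 → 50 → 57 → 63 → 68 → 72 → 75 → 77 → 78

Answer: 78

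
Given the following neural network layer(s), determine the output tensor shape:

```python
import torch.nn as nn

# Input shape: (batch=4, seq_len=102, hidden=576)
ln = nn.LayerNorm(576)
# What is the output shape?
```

Input: (4, 102, 576) -> Output: (4, 102, 576)

Answer: (4, 102, 576)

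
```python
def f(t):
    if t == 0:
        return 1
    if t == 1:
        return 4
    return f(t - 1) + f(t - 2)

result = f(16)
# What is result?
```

Build up from base cases: f(0)=1, f(1)=4, f(2)=5, f(3)=9, f(4)=14, f(5)=23, f(6)=37, ..., f(16)=4558

Answer: 4558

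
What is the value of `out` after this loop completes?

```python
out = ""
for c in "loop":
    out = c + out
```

Reverse 'loop'
`out` takes the values: "" → "l" → "ol" → "ool" → "pool"

Answer: "pool"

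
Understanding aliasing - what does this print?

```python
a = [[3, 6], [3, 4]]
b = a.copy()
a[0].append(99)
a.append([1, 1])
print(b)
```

Key concept: shallow copy with nested lists.
Step by step:
`a = [[3, 6], [3, 4]]` → a = [[3, 6], [3, 4]]
`b = a.copy()` → b = [[3, 6], [3, 4]]
`a[0].append(99)` → a = [[3, 6, 99], [3, 4]]; b = [[3, 6, 99], [3, 4]]
`a.append([1, 1])` → a = [[3, 6, 99], [3, 4], [1, 1]]
`print(b)` → prints [[3, 6, 99], [3, 4]]

Answer: [[3, 6, 99], [3, 4]]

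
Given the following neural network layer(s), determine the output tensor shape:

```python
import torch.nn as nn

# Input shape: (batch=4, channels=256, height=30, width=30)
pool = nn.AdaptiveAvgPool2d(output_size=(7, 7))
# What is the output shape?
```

Input: (4, 256, 30, 30) -> Output: (4, 256, 7, 7)

Answer: (4, 256, 7, 7)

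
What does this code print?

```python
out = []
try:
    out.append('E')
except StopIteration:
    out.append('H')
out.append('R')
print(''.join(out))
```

Execution trace: 'E' (try body, no exception) → 'R' (after the try/except). Output: ER

Answer: ER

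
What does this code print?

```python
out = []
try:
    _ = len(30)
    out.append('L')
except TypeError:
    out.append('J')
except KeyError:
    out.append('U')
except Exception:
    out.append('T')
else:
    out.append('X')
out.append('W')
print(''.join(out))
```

Execution trace: 'J' (except TypeError) → 'W' (after the try/except). Output: JW

Answer: JW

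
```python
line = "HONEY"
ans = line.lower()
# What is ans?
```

Trace:
`line = "HONEY"` → line = 'HONEY'
`ans = line.lower()` → ans = 'honey'
So ans = 'honey'

Answer: 'honey'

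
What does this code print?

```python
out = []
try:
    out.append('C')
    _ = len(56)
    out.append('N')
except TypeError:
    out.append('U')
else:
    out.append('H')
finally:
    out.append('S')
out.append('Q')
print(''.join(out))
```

Execution trace: 'C' (try body) → 'U' (except TypeError) → 'S' (finally) → 'Q' (after the try/except). Output: CUSQ

Answer: CUSQ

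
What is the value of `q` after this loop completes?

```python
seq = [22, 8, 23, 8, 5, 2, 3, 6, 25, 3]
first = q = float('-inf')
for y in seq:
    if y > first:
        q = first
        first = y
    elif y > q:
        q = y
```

Second largest (with repeats) in [22, 8, 23, 8, 5, 2, 3, 6, 25, 3]
`q` takes the values: -inf → 8 → 22 → 23

Answer: 23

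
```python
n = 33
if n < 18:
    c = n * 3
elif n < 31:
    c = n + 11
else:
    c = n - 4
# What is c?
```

Trace:
`n = 33` → n = 33
`if n < 18: ...` → n < 18 is False, n < 31 is False, take else branch → c = 29
So c = 29

Answer: 29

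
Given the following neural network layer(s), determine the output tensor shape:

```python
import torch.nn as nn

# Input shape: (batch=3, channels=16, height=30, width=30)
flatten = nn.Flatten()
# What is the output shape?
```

Input: (3, 16, 30, 30) -> Output: (3, 14400)

Answer: (3, 14400)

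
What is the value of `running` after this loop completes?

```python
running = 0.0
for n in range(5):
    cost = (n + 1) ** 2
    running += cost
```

Sum of squared losses 1² + 2² + ... + 5²
`running` takes the values: 0.0 → 1.0 → 5.0 → 14.0 → 30.0 → 55.0

Answer: 55.0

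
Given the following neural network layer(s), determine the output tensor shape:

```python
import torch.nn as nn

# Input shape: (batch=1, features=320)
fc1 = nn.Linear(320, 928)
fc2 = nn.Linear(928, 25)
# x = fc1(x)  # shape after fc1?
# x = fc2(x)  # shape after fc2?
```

Input: (1, 320) -> after fc1: (1, 928) -> Output: (1, 25)

Answer: (1, 25)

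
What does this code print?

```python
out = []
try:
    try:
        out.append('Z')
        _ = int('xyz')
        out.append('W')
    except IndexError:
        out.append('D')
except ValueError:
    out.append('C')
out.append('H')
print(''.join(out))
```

Execution trace: 'Z' (try body) → 'C' (outer except ValueError) → 'H' (after the try/except). Output: ZCH

Answer: ZCH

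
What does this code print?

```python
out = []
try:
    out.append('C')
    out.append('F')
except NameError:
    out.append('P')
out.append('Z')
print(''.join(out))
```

Execution trace: 'C' (try body) → 'F' (try body, no exception) → 'Z' (after the try/except). Output: CFZ

Answer: CFZ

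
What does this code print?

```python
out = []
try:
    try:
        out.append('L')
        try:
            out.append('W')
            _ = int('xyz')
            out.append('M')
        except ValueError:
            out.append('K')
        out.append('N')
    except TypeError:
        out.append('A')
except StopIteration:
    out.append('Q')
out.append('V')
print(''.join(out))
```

Execution trace: 'L' (try body) → 'W' (inner try body) → 'K' (inner except ValueError) → 'N' (try body, no exception) → 'V' (after the try/except). Output: LWKNV

Answer: LWKNV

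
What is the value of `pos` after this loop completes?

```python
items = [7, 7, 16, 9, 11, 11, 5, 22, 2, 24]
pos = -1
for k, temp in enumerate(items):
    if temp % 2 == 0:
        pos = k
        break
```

First even number index in [7, 7, 16, 9, 11, 11, 5, 22, 2, 24]
`pos` takes the values: -1 → 2

Answer: 2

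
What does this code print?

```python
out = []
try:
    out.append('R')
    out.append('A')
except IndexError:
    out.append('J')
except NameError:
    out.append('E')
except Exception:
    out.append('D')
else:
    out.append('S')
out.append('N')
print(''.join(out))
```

Execution trace: 'R' (try body) → 'A' (try body, no exception) → 'S' (else) → 'N' (after the try/except). Output: RASN

Answer: RASN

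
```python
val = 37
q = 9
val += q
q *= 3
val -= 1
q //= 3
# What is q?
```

Trace:
`val = 37` → val = 37
`q = 9` → q = 9
`val += q` → val = 46
`q *= 3` → q = 27
`val -= 1` → val = 45
`q //= 3` → q = 9
So q = 9

Answer: 9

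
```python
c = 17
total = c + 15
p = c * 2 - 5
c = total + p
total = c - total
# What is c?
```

Trace:
`c = 17` → c = 17
`total = c + 15` → total = 32
`p = c * 2 - 5` → p = 29
`c = total + p` → c = 61
`total = c - total` → total = 29
So c = 61

Answer: 61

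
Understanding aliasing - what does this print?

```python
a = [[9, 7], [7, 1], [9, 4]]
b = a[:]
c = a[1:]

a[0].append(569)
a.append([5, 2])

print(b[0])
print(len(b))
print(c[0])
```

Key concept: slice with nested mutation.
Step by step:
`a = [[9, 7], [7, 1], [9, 4]]` → a = [[9, 7], [7, 1], [9, 4]]
`b = a[:]` → b = [[9, 7], [7, 1], [9, 4]]
`c = a[1:]` → c = [[7, 1], [9, 4]]
`a[0].append(569)` → a = [[9, 7, 569], [7, 1], [9, 4]]; b = [[9, 7, 569], [7, 1], [9, 4]]
`a.append([5, 2])` → a = [[9, 7, 569], [7, 1], [9, 4], [5, 2]]
`print(b[0])` → prints [9, 7, 569]
`print(len(b))` → prints 3
`print(c[0])` → prints [7, 1]

Answer:
[9, 7, 569]
3
[7, 1]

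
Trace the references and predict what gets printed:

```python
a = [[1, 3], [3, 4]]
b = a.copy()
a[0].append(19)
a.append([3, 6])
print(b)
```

Key concept: shallow copy with nested lists.
Step by step:
`a = [[1, 3], [3, 4]]` → a = [[1, 3], [3, 4]]
`b = a.copy()` → b = [[1, 3], [3, 4]]
`a[0].append(19)` → a = [[1, 3, 19], [3, 4]]; b = [[1, 3, 19], [3, 4]]
`a.append([3, 6])` → a = [[1, 3, 19], [3, 4], [3, 6]]
`print(b)` → prints [[1, 3, 19], [3, 4]]

Answer: [[1, 3, 19], [3, 4]]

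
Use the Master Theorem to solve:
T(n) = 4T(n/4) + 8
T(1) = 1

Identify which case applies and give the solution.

a=4, b=4, f(n)=8. log_4(4) = 1. Since c=0 < 1, Case 1 applies: T(n) = Θ(n^log_b(a)) = O(n).

Answer: O(n) - Case 1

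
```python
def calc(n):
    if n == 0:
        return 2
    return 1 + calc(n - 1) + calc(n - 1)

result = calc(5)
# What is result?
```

calc(n) = 1 + 2·calc(n-1), calc(0)=2. Closed form: (2+1)·2^5 - 1 = 95.

Answer: 95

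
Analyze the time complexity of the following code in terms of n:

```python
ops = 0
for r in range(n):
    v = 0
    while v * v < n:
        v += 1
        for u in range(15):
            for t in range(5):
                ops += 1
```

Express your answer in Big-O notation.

Each loop level contributes: n × √n × 1 × 1. Multiplying the contributions gives O(n√n).

Answer: O(n√n)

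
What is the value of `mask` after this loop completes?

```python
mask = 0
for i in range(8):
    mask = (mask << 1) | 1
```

Build 8 consecutive 1-bits: 0b11111111
`mask` takes the values: 0 → 1 → 3 → 7 → 15 → 31 → 63 → 127 → 255

Answer: 255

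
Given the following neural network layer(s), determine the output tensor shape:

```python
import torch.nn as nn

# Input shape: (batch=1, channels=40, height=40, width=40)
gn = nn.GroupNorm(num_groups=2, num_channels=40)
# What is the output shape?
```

Input: (1, 40, 40, 40) -> Output: (1, 40, 40, 40)

Answer: (1, 40, 40, 40)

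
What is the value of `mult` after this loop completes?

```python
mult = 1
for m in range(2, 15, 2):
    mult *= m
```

Product of even numbers 2 to 14
`mult` takes the values: 1 → 2 → 8 → 48 → 384 → 3840 → 46080 → 645120

Answer: 645120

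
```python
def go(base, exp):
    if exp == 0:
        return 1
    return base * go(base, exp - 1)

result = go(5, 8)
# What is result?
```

go(5, 8) = 5 * 5 * 5 * 5 * 5 * 5 * 5 * 5 = 390625

Answer: 390625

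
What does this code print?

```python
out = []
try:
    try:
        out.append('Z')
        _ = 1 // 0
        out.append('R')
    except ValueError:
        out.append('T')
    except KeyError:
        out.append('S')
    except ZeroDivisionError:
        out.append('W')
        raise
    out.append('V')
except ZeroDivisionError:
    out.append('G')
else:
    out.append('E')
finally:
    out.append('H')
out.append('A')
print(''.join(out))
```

Execution trace: 'Z' (inner try body) → 'W' (inner except ZeroDivisionError) → 'G' (except ZeroDivisionError) → 'H' (finally) → 'A' (after the try/except). Output: ZWGHA

Answer: ZWGHA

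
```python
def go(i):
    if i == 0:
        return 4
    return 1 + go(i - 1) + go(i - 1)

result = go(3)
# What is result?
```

go(i) = 1 + 2·go(i-1), go(0)=4. Closed form: (4+1)·2^3 - 1 = 39.

Answer: 39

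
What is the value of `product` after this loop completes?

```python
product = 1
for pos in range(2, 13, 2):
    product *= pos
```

Product of even numbers 2 to 12
`product` takes the values: 1 → 2 → 8 → 48 → 384 → 3840 → 46080

Answer: 46080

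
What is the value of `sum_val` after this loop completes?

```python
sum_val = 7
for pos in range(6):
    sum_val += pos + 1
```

Start at 7, add 1 to 6 = 28
`sum_val` takes the values: 7 → 8 → 10 → 13 → 17 → 22 → 28

Answer: 28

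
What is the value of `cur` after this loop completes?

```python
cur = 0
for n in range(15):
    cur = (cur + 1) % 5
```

Increment mod 5, 15 times = 0
`cur` takes the values: 0 → 1 → 2 → 3 → 4 → 0 → 1 → 2 → 3 → 4 → 0 → 1 → 2 → 3 → 4 → 0

Answer: 0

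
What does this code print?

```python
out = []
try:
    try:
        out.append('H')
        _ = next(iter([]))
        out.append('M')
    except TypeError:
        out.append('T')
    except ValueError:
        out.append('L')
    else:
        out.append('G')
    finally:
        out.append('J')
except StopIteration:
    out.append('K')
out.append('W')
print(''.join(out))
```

Execution trace: 'H' (inner try body) → 'J' (inner finally) → 'K' (outer except StopIteration) → 'W' (after the try/except). Output: HJKW

Answer: HJKW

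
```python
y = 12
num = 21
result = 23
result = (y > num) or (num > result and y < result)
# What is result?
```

Trace:
`y = 12` → y = 12
`num = 21` → num = 21
`result = 23` → result = 23
`result = (y > num) or (num > result and y < result)` → result = False
So result = False

Answer: False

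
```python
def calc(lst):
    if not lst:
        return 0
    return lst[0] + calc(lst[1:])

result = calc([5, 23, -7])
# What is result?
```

5 + 23 + (-7) + 0 = 21

Answer: 21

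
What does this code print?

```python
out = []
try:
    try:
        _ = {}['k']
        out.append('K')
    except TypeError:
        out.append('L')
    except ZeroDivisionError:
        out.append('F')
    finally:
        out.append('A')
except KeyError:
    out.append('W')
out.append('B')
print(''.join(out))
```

Execution trace: 'A' (finally) → 'W' (outer except KeyError) → 'B' (after the try/except). Output: AWB

Answer: AWB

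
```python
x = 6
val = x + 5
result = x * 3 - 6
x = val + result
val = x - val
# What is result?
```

Trace:
`x = 6` → x = 6
`val = x + 5` → val = 11
`result = x * 3 - 6` → result = 12
`x = val + result` → x = 23
`val = x - val` → val = 12
So result = 12

Answer: 12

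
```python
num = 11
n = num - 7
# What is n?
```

Trace:
`num = 11` → num = 11
`n = num - 7` → n = 4
So n = 4

Answer: 4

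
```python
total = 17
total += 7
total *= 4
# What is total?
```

Trace:
`total = 17` → total = 17
`total += 7` → total = 24
`total *= 4` → total = 96
So total = 96

Answer: 96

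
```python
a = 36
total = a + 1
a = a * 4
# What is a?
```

Trace:
`a = 36` → a = 36
`total = a + 1` → total = 37
`a = a * 4` → a = 144
So a = 144

Answer: 144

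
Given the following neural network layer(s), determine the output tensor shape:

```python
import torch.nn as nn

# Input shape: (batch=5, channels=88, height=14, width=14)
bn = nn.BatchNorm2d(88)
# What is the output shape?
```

Input: (5, 88, 14, 14) -> Output: (5, 88, 14, 14)

Answer: (5, 88, 14, 14)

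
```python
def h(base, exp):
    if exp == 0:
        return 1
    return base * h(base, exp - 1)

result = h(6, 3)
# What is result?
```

h(6, 3) = 6 * 6 * 6 = 216

Answer: 216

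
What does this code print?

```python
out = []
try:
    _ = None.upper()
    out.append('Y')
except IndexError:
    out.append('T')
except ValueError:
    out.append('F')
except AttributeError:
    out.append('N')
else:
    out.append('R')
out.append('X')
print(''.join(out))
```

Execution trace: 'N' (except AttributeError) → 'X' (after the try/except). Output: NX

Answer: NX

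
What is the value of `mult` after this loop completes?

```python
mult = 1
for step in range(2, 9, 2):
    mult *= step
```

Product of even numbers 2 to 8
`mult` takes the values: 1 → 2 → 8 → 48 → 384

Answer: 384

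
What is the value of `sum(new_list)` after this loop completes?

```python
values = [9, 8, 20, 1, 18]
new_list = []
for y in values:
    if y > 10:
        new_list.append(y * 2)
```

Sum of doubled values > 10
`new_list` takes the values: [] → [40] → [40, 36]
So `sum(new_list)` = 76

Answer: 76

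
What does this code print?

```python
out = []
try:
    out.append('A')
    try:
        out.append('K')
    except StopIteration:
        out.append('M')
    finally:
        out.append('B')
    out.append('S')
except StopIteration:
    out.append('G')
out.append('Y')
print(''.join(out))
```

Execution trace: 'A' (try body) → 'K' (inner try body, no exception) → 'B' (inner finally) → 'S' (try body, no exception) → 'Y' (after the try/except). Output: AKBSY

Answer: AKBSY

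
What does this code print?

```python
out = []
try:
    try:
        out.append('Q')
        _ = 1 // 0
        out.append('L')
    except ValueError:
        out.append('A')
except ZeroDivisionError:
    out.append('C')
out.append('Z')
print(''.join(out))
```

Execution trace: 'Q' (try body) → 'C' (outer except ZeroDivisionError) → 'Z' (after the try/except). Output: QCZ

Answer: QCZ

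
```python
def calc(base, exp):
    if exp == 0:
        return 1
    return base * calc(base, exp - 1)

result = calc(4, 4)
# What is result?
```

calc(4, 4) = 4 * 4 * 4 * 4 = 256

Answer: 256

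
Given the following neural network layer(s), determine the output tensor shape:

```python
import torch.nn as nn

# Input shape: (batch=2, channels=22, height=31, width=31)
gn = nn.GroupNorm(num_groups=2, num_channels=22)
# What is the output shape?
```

Input: (2, 22, 31, 31) -> Output: (2, 22, 31, 31)

Answer: (2, 22, 31, 31)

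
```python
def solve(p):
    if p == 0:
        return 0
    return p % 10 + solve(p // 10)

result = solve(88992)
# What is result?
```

Sum of digits of 88992: 2 + 9 + 9 + 8 + 8 = 36

Answer: 36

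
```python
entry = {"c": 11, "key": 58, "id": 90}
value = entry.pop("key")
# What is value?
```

Trace:
`entry = {"c": 11, "key": 58, "id": 90}` → entry = {'c': 11, 'key': 58, 'id': 90}
`value = entry.pop("key")` → entry = {'c': 11, 'id': 90}; value = 58
So value = 58

Answer: 58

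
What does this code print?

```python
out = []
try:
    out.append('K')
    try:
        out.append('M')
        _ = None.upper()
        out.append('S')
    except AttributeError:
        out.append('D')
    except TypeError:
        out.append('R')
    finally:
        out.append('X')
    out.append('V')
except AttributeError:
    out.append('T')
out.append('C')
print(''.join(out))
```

Execution trace: 'K' (try body) → 'M' (inner try body) → 'D' (inner except AttributeError) → 'X' (inner finally) → 'V' (try body, no exception) → 'C' (after the try/except). Output: KMDXVC

Answer: KMDXVC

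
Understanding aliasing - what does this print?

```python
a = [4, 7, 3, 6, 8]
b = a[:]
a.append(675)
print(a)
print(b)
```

Key concept: slice [:] creates copy.
Step by step:
`a = [4, 7, 3, 6, 8]` → a = [4, 7, 3, 6, 8]
`b = a[:]` → b = [4, 7, 3, 6, 8]
`a.append(675)` → a = [4, 7, 3, 6, 8, 675]
`print(a)` → prints [4, 7, 3, 6, 8, 675]
`print(b)` → prints [4, 7, 3, 6, 8]

Answer:
[4, 7, 3, 6, 8, 675]
[4, 7, 3, 6, 8]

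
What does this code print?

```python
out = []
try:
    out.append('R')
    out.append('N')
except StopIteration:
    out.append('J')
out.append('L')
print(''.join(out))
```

Execution trace: 'R' (try body) → 'N' (try body, no exception) → 'L' (after the try/except). Output: RNL

Answer: RNL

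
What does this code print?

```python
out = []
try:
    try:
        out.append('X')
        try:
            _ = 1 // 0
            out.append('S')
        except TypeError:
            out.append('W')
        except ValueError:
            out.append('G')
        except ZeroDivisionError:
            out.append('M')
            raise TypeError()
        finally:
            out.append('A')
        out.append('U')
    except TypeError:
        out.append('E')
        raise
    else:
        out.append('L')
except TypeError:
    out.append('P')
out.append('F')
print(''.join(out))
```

Execution trace: 'X' (try body) → 'M' (inner except ZeroDivisionError) → 'A' (inner finally) → 'E' (except TypeError) → 'P' (outer except TypeError) → 'F' (after the try/except). Output: XMAEPF

Answer: XMAEPF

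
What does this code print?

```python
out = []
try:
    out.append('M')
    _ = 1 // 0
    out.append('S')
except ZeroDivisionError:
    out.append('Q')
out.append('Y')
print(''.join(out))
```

Execution trace: 'M' (try body) → 'Q' (except ZeroDivisionError) → 'Y' (after the try/except). Output: MQY

Answer: MQY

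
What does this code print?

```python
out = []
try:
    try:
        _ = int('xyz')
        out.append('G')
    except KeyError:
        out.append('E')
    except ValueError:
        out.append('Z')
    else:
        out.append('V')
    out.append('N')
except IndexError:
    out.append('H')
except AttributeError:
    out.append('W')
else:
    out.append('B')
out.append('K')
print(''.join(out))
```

Execution trace: 'Z' (inner except ValueError) → 'N' (try body, no exception) → 'B' (else) → 'K' (after the try/except). Output: ZNBK

Answer: ZNBK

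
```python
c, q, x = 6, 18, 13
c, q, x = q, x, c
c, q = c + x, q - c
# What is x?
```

Trace:
`c, q, x = 6, 18, 13` → c = 6; q = 18; x = 13
`c, q, x = q, x, c` → c = 18; q = 13; x = 6
`c, q = c + x, q - c` → c = 24; q = -5
So x = 6

Answer: 6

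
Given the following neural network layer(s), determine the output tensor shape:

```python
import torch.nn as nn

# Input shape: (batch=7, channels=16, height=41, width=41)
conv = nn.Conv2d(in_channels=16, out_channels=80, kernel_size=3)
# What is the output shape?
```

Input: (7, 16, 41, 41) -> Output: (7, 80, 39, 39)

Answer: (7, 80, 39, 39)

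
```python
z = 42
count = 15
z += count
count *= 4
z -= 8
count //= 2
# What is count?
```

Trace:
`z = 42` → z = 42
`count = 15` → count = 15
`z += count` → z = 57
`count *= 4` → count = 60
`z -= 8` → z = 49
`count //= 2` → count = 30
So count = 30

Answer: 30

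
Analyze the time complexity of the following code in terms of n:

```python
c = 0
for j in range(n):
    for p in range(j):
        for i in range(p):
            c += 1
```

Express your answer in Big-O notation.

Each loop level contributes: n × n × n. Multiplying the contributions gives O(n^3).

Answer: O(n^3)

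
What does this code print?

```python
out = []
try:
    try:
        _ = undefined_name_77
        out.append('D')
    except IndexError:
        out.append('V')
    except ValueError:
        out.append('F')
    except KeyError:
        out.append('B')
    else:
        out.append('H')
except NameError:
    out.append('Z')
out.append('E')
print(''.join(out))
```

Execution trace: 'Z' (outer except NameError) → 'E' (after the try/except). Output: ZE

Answer: ZE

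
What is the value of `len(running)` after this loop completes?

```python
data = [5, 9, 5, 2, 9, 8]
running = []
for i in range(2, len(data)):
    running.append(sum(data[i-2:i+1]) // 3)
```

Number of 3-element averages
`running` takes the values: [] → [6] → [6, 5] → [6, 5, 5] → [6, 5, 5, 6]
So `len(running)` = 4

Answer: 4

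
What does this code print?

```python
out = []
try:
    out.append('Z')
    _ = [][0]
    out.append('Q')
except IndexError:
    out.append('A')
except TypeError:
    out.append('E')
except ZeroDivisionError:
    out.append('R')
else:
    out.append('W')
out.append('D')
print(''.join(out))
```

Execution trace: 'Z' (try body) → 'A' (except IndexError) → 'D' (after the try/except). Output: ZAD

Answer: ZAD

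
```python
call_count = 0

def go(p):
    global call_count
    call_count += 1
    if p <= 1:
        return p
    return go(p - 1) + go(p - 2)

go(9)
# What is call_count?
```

Calls(p) = 1 + Calls(p-1) + Calls(p-2); Calls(0)=Calls(1)=1. For p=9 this gives 109.

Answer: 109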